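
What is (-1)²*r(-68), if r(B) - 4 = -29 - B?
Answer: 43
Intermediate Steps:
r(B) = -25 - B (r(B) = 4 + (-29 - B) = -25 - B)
(-1)²*r(-68) = (-1)²*(-25 - 1*(-68)) = 1*(-25 + 68) = 1*43 = 43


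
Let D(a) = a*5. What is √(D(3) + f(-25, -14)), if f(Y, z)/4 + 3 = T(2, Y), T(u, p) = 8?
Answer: √35 ≈ 5.9161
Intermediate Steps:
f(Y, z) = 20 (f(Y, z) = -12 + 4*8 = -12 + 32 = 20)
D(a) = 5*a
√(D(3) + f(-25, -14)) = √(5*3 + 20) = √(15 + 20) = √35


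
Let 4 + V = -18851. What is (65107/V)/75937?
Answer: -65107/1431792135 ≈ -4.5472e-5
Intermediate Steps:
V = -18855 (V = -4 - 18851 = -18855)
(65107/V)/75937 = (65107/(-18855))/75937 = (65107*(-1/18855))*(1/75937) = -65107/18855*1/75937 = -65107/1431792135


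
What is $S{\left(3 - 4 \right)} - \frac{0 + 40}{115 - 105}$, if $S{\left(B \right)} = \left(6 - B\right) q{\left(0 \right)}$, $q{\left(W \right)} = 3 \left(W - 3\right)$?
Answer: $-67$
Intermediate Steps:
$q{\left(W \right)} = -9 + 3 W$ ($q{\left(W \right)} = 3 \left(-3 + W\right) = -9 + 3 W$)
$S{\left(B \right)} = -54 + 9 B$ ($S{\left(B \right)} = \left(6 - B\right) \left(-9 + 3 \cdot 0\right) = \left(6 - B\right) \left(-9 + 0\right) = \left(6 - B\right) \left(-9\right) = -54 + 9 B$)
$S{\left(3 - 4 \right)} - \frac{0 + 40}{115 - 105} = \left(-54 + 9 \left(3 - 4\right)\right) - \frac{0 + 40}{115 - 105} = \left(-54 + 9 \left(3 - 4\right)\right) - \frac{40}{10} = \left(-54 + 9 \left(-1\right)\right) - 40 \cdot \frac{1}{10} = \left(-54 - 9\right) - 4 = -63 - 4 = -67$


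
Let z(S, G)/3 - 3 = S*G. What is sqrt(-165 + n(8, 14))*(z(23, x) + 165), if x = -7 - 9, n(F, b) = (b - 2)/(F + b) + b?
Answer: -930*I*sqrt(18205)/11 ≈ -11407.0*I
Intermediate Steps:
n(F, b) = b + (-2 + b)/(F + b) (n(F, b) = (-2 + b)/(F + b) + b = b + (-2 + b)/(F + b))
x = -16
z(S, G) = 9 + 3*G*S (z(S, G) = 9 + 3*(S*G) = 9 + 3*(G*S) = 9 + 3*G*S)
sqrt(-165 + n(8, 14))*(z(23, x) + 165) = sqrt(-165 + (-2 + 14 + 14**2 + 8*14)/(8 + 14))*((9 + 3*(-16)*23) + 165) = sqrt(-165 + (-2 + 14 + 196 + 112)/22)*((9 - 1104) + 165) = sqrt(-165 + (1/22)*320)*(-1095 + 165) = sqrt(-165 + 160/11)*(-930) = sqrt(-1655/11)*(-930) = (I*sqrt(18205)/11)*(-930) = -930*I*sqrt(18205)/11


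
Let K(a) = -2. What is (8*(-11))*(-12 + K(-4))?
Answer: 1232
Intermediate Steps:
(8*(-11))*(-12 + K(-4)) = (8*(-11))*(-12 - 2) = -88*(-14) = 1232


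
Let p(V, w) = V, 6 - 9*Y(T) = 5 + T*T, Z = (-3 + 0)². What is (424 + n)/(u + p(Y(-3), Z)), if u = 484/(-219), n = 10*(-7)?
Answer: -116289/1018 ≈ -114.23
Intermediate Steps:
Z = 9 (Z = (-3)² = 9)
Y(T) = ⅑ - T²/9 (Y(T) = ⅔ - (5 + T*T)/9 = ⅔ - (5 + T²)/9 = ⅔ + (-5/9 - T²/9) = ⅑ - T²/9)
n = -70
u = -484/219 (u = 484*(-1/219) = -484/219 ≈ -2.2100)
(424 + n)/(u + p(Y(-3), Z)) = (424 - 70)/(-484/219 + (⅑ - ⅑*(-3)²)) = 354/(-484/219 + (⅑ - ⅑*9)) = 354/(-484/219 + (⅑ - 1)) = 354/(-484/219 - 8/9) = 354/(-2036/657) = 354*(-657/2036) = -116289/1018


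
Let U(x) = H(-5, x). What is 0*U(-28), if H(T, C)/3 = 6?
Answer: 0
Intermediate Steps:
H(T, C) = 18 (H(T, C) = 3*6 = 18)
U(x) = 18
0*U(-28) = 0*18 = 0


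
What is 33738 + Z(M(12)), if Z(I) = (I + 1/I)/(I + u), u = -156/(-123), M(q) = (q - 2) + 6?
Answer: 382194601/11328 ≈ 33739.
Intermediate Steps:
M(q) = 4 + q (M(q) = (-2 + q) + 6 = 4 + q)
u = 52/41 (u = -156*(-1/123) = 52/41 ≈ 1.2683)
Z(I) = (I + 1/I)/(52/41 + I) (Z(I) = (I + 1/I)/(I + 52/41) = (I + 1/I)/(52/41 + I))
33738 + Z(M(12)) = 33738 + 41*(1 + (4 + 12)²)/((4 + 12)*(52 + 41*(4 + 12))) = 33738 + 41*(1 + 16²)/(16*(52 + 41*16)) = 33738 + 41*(1/16)*(1 + 256)/(52 + 656) = 33738 + 41*(1/16)*257/708 = 33738 + 41*(1/16)*(1/708)*257 = 33738 + 10537/11328 = 382194601/11328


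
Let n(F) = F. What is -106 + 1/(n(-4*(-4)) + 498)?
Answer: -54483/514 ≈ -106.00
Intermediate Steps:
-106 + 1/(n(-4*(-4)) + 498) = -106 + 1/(-4*(-4) + 498) = -106 + 1/(16 + 498) = -106 + 1/514 = -54483/514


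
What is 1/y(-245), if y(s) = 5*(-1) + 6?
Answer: 1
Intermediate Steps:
y(s) = 1 (y(s) = -5 + 6 = 1)
1/y(-245) = 1/1 = 1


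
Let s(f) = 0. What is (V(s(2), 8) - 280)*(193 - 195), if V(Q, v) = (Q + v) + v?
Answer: 528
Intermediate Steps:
V(Q, v) = Q + 2*v
(V(s(2), 8) - 280)*(193 - 195) = ((0 + 2*8) - 280)*(193 - 195) = ((0 + 16) - 280)*(-2) = (16 - 280)*(-2) = -264*(-2) = 528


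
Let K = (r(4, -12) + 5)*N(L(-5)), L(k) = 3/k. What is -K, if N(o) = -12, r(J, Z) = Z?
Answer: -84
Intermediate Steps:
K = 84 (K = (-12 + 5)*(-12) = -7*(-12) = 84)
-K = -1*84 = -84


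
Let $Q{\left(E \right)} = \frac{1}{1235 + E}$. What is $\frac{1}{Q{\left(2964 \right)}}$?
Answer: $4199$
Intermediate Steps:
$\frac{1}{Q{\left(2964 \right)}} = \frac{1}{\frac{1}{1235 + 2964}} = \frac{1}{\frac{1}{4199}} = 4199$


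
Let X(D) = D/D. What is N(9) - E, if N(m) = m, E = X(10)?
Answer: 8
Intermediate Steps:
X(D) = 1
E = 1
N(9) - E = 9 - 1*1 = 9 - 1 = 8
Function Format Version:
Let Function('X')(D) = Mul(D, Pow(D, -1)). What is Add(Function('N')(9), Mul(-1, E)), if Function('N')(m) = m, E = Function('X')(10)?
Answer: 8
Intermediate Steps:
Function('X')(D) = 1
E = 1
Add(Function('N')(9), Mul(-1, E)) = Add(9, Mul(-1, 1)) = Add(9, -1) = 8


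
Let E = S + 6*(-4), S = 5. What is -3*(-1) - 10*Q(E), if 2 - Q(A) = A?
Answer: -207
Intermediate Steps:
E = -19 (E = 5 + 6*(-4) = 5 - 24 = -19)
Q(A) = 2 - A
-3*(-1) - 10*Q(E) = -3*(-1) - 10*(2 - 1*(-19)) = 3 - 10*(2 + 19) = 3 - 10*21 = 3 - 210 = -207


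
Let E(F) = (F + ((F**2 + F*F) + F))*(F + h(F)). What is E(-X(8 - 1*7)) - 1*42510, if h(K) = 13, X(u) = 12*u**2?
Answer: -42246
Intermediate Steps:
E(F) = (13 + F)*(2*F + 2*F**2) (E(F) = (F + ((F**2 + F*F) + F))*(F + 13) = (F + ((F**2 + F**2) + F))*(13 + F) = (F + (2*F**2 + F))*(13 + F) = (F + (F + 2*F**2))*(13 + F) = (2*F + 2*F**2)*(13 + F) = (13 + F)*(2*F + 2*F**2))
E(-X(8 - 1*7)) - 1*42510 = 2*(-12*(8 - 1*7)**2)*(13 + (-12*(8 - 1*7)**2)**2 + 14*(-12*(8 - 1*7)**2)) - 1*42510 = 2*(-12*(8 - 7)**2)*(13 + (-12*(8 - 7)**2)**2 + 14*(-12*(8 - 7)**2)) - 42510 = 2*(-12*1**2)*(13 + (-12*1**2)**2 + 14*(-12*1**2)) - 42510 = 2*(-12)*(13 + (-12)**2 + 14*(-12)) - 42510 = 2*(-12)*(13 + 144 - 168) - 42510 = 2*(-12)*(-11) - 42510 = 264 - 42510 = -42246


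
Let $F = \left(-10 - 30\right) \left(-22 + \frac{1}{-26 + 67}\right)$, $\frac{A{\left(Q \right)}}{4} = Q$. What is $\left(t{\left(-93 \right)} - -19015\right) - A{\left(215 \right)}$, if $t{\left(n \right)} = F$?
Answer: $\frac{780395}{41} \approx 19034.0$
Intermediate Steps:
$A{\left(Q \right)} = 4 Q$
$F = \frac{36040}{41}$ ($F = - 40 \left(-22 + \frac{1}{41}\right) = \left(-40\right) \left(- \frac{901}{41}\right) = \frac{36040}{41} \approx 879.02$)
$t{\left(n \right)} = \frac{36040}{41}$
$\left(t{\left(-93 \right)} - -19015\right) - A{\left(215 \right)} = \left(\frac{36040}{41} - -19015\right) - 4 \cdot 215 = \left(\frac{36040}{41} + 19015\right) - 860 = \frac{815655}{41} - 860 = \frac{780395}{41}$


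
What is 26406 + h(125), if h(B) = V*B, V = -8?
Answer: 25406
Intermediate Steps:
h(B) = -8*B
26406 + h(125) = 26406 - 8*125 = 26406 - 1000 = 25406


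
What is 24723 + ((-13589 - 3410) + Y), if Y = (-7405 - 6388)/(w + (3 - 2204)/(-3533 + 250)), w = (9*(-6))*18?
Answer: 24676152919/3188875 ≈ 7738.2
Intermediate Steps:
w = -972 (w = -54*18 = -972)
Y = 45282419/3188875 (Y = (-7405 - 6388)/(-972 + (3 - 2204)/(-3533 + 250)) = -13793/(-972 - 2201/(-3283)) = -13793/(-972 - 2201*(-1/3283)) = -13793/(-972 + 2201/3283) = -13793/(-3188875/3283) = -13793*(-3283/3188875) = 45282419/3188875 ≈ 14.200)
24723 + ((-13589 - 3410) + Y) = 24723 + ((-13589 - 3410) + 45282419/3188875) = 24723 + (-16999 + 45282419/3188875) = 24723 - 54162403706/3188875 = 24676152919/3188875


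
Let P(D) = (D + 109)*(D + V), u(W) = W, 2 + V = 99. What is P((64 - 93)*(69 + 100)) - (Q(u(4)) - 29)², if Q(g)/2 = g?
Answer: 23020327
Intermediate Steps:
V = 97 (V = -2 + 99 = 97)
Q(g) = 2*g
P(D) = (97 + D)*(109 + D) (P(D) = (D + 109)*(D + 97) = (109 + D)*(97 + D) = (97 + D)*(109 + D))
P((64 - 93)*(69 + 100)) - (Q(u(4)) - 29)² = (10573 + ((64 - 93)*(69 + 100))² + 206*((64 - 93)*(69 + 100))) - (2*4 - 29)² = (10573 + (-29*169)² + 206*(-29*169)) - (8 - 29)² = (10573 + (-4901)² + 206*(-4901)) - 1*(-21)² = (10573 + 24019801 - 1009606) - 1*441 = 23020768 - 441 = 23020327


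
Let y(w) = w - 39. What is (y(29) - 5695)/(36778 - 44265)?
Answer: 5705/7487 ≈ 0.76199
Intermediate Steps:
y(w) = -39 + w
(y(29) - 5695)/(36778 - 44265) = ((-39 + 29) - 5695)/(36778 - 44265) = (-10 - 5695)/(-7487) = -5705*(-1/7487) = 5705/7487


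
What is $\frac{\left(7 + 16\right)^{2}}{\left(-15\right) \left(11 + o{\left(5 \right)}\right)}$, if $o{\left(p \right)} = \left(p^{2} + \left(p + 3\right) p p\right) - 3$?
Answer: $- \frac{529}{3495} \approx -0.15136$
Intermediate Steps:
$o{\left(p \right)} = -3 + p^{2} + p^{2} \left(3 + p\right)$ ($o{\left(p \right)} = \left(p^{2} + \left(3 + p\right) p p\right) - 3 = \left(p^{2} + p \left(3 + p\right) p\right) - 3 = \left(p^{2} + p^{2} \left(3 + p\right)\right) - 3 = -3 + p^{2} + p^{2} \left(3 + p\right)$)
$\frac{\left(7 + 16\right)^{2}}{\left(-15\right) \left(11 + o{\left(5 \right)}\right)} = \frac{\left(7 + 16\right)^{2}}{\left(-15\right) \left(11 + \left(-3 + 5^{3} + 4 \cdot 5^{2}\right)\right)} = \frac{23^{2}}{\left(-15\right) \left(11 + \left(-3 + 125 + 4 \cdot 25\right)\right)} = \frac{529}{\left(-15\right) \left(11 + \left(-3 + 125 + 100\right)\right)} = \frac{529}{\left(-15\right) \left(11 + 222\right)} = \frac{529}{\left(-15\right) 233} = \frac{529}{-3495} = 529 \left(- \frac{1}{3495}\right) = - \frac{529}{3495}$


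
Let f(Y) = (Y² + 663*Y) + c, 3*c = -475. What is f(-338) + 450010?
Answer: 1020005/3 ≈ 3.4000e+5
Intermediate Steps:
c = -475/3 (c = (⅓)*(-475) = -475/3 ≈ -158.33)
f(Y) = -475/3 + Y² + 663*Y (f(Y) = (Y² + 663*Y) - 475/3 = -475/3 + Y² + 663*Y)
f(-338) + 450010 = (-475/3 + (-338)² + 663*(-338)) + 450010 = (-475/3 + 114244 - 224094) + 450010 = -330025/3 + 450010 = 1020005/3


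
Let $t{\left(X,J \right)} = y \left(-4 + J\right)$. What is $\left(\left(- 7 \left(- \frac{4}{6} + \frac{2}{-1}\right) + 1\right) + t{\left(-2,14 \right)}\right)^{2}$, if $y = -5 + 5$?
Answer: $\frac{3481}{9} \approx 386.78$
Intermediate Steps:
$y = 0$
$t{\left(X,J \right)} = 0$ ($t{\left(X,J \right)} = 0 \left(-4 + J\right) = 0$)
$\left(\left(- 7 \left(- \frac{4}{6} + \frac{2}{-1}\right) + 1\right) + t{\left(-2,14 \right)}\right)^{2} = \left(\left(- 7 \left(- \frac{4}{6} + \frac{2}{-1}\right) + 1\right) + 0\right)^{2} = \left(\left(- 7 \left(\left(-4\right) \frac{1}{6} + 2 \left(-1\right)\right) + 1\right) + 0\right)^{2} = \left(\left(- 7 \left(- \frac{2}{3} - 2\right) + 1\right) + 0\right)^{2} = \left(\left(\left(-7\right) \left(- \frac{8}{3}\right) + 1\right) + 0\right)^{2} = \left(\left(\frac{56}{3} + 1\right) + 0\right)^{2} = \left(\frac{59}{3} + 0\right)^{2} = \left(\frac{59}{3}\right)^{2} = \frac{3481}{9}$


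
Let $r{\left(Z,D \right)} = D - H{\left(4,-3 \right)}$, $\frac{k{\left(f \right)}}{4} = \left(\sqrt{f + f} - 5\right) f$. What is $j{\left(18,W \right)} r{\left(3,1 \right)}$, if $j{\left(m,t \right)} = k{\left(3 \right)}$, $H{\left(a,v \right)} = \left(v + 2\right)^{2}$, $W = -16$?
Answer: $0$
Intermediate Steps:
$H{\left(a,v \right)} = \left(2 + v\right)^{2}$
$k{\left(f \right)} = 4 f \left(-5 + \sqrt{2} \sqrt{f}\right)$ ($k{\left(f \right)} = 4 \left(\sqrt{f + f} - 5\right) f = 4 \left(\sqrt{2 f} - 5\right) f = 4 \left(\sqrt{2} \sqrt{f} - 5\right) f = 4 \left(-5 + \sqrt{2} \sqrt{f}\right) f = 4 f \left(-5 + \sqrt{2} \sqrt{f}\right)$)
$j{\left(m,t \right)} = -60 + 12 \sqrt{6}$ ($j{\left(m,t \right)} = \left(-20\right) 3 + 4 \sqrt{2} \cdot 3^{\frac{3}{2}} = -60 + 4 \sqrt{2} \cdot 3 \sqrt{3} = -60 + 12 \sqrt{6}$)
$r{\left(Z,D \right)} = -1 + D$ ($r{\left(Z,D \right)} = D - \left(2 - 3\right)^{2} = D - \left(-1\right)^{2} = D - 1 = -1 + D$)
$j{\left(18,W \right)} r{\left(3,1 \right)} = \left(-60 + 12 \sqrt{6}\right) \left(-1 + 1\right) = \left(-60 + 12 \sqrt{6}\right) 0 = 0$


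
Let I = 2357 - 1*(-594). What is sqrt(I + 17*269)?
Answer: 6*sqrt(209) ≈ 86.741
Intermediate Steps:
I = 2951 (I = 2357 + 594 = 2951)
sqrt(I + 17*269) = sqrt(2951 + 17*269) = sqrt(2951 + 4573) = sqrt(7524) = 6*sqrt(209)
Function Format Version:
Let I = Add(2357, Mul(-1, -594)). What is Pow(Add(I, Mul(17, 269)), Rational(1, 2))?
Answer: Mul(6, Pow(209, Rational(1, 2))) ≈ 86.741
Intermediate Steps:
I = 2951 (I = Add(2357, 594) = 2951)
Pow(Add(I, Mul(17, 269)), Rational(1, 2)) = Pow(Add(2951, Mul(17, 269)), Rational(1, 2)) = Pow(Add(2951, 4573), Rational(1, 2)) = Pow(7524, Rational(1, 2)) = Mul(6, Pow(209, Rational(1, 2)))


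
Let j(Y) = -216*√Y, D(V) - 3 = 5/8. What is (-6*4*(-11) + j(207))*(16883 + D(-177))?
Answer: 4458069 - 10942533*√23 ≈ -4.8020e+7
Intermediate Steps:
D(V) = 29/8 (D(V) = 3 + 5/8 = 29/8)
(-6*4*(-11) + j(207))*(16883 + D(-177)) = (-6*4*(-11) - 648*√23)*(16883 + 29/8) = (-24*(-11) - 648*√23)*(135093/8) = (264 - 648*√23)*(135093/8) = 4458069 - 10942533*√23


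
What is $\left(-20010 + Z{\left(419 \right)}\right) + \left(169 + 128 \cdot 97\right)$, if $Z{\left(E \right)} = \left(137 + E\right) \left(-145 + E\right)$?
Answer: $144919$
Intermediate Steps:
$Z{\left(E \right)} = \left(-145 + E\right) \left(137 + E\right)$
$\left(-20010 + Z{\left(419 \right)}\right) + \left(169 + 128 \cdot 97\right) = \left(-20010 - \left(23217 - 175561\right)\right) + \left(169 + 128 \cdot 97\right) = \left(-20010 - -152344\right) + \left(169 + 12416\right) = \left(-20010 + 152344\right) + 12585 = 132334 + 12585 = 144919$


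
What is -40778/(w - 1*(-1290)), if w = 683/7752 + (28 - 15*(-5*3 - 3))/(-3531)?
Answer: -372062712912/11770128019 ≈ -31.611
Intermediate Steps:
w = 33859/9124104 (w = 683*(1/7752) + (28 - 15*(-15 - 3))*(-1/3531) = 683/7752 + (28 - 15*(-18))*(-1/3531) = 683/7752 + (28 + 270)*(-1/3531) = 683/7752 + 298*(-1/3531) = 683/7752 - 298/3531 = 33859/9124104 ≈ 0.0037109)
-40778/(w - 1*(-1290)) = -40778/(33859/9124104 - 1*(-1290)) = -40778/(33859/9124104 + 1290) = -40778/11770128019/9124104 = -40778*9124104/11770128019 = -372062712912/11770128019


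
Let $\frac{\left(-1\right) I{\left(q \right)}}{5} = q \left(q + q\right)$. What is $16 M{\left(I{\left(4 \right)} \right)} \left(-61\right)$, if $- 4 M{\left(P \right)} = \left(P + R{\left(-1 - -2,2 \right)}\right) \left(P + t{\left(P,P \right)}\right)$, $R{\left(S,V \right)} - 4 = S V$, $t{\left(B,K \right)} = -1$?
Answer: $6049736$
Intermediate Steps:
$R{\left(S,V \right)} = 4 + S V$
$I{\left(q \right)} = - 10 q^{2}$ ($I{\left(q \right)} = - 5 q \left(q + q\right) = - 5 q 2 q = - 5 \cdot 2 q^{2} = - 10 q^{2}$)
$M{\left(P \right)} = - \frac{\left(-1 + P\right) \left(6 + P\right)}{4}$ ($M{\left(P \right)} = - \frac{\left(P + \left(4 + \left(-1 - -2\right) 2\right)\right) \left(P - 1\right)}{4} = - \frac{\left(P + \left(4 + \left(-1 + 2\right) 2\right)\right) \left(-1 + P\right)}{4} = - \frac{\left(P + \left(4 + 1 \cdot 2\right)\right) \left(-1 + P\right)}{4} = - \frac{\left(P + \left(4 + 2\right)\right) \left(-1 + P\right)}{4} = - \frac{\left(P + 6\right) \left(-1 + P\right)}{4} = - \frac{\left(6 + P\right) \left(-1 + P\right)}{4} = - \frac{\left(-1 + P\right) \left(6 + P\right)}{4}$)
$16 M{\left(I{\left(4 \right)} \right)} \left(-61\right) = 16 \left(\frac{3}{2} - \frac{5 \left(- 10 \cdot 4^{2}\right)}{4} - \frac{\left(- 10 \cdot 4^{2}\right)^{2}}{4}\right) \left(-61\right) = 16 \left(\frac{3}{2} - \frac{5 \left(\left(-10\right) 16\right)}{4} - \frac{\left(\left(-10\right) 16\right)^{2}}{4}\right) \left(-61\right) = 16 \left(\frac{3}{2} - -200 - \frac{\left(-160\right)^{2}}{4}\right) \left(-61\right) = 16 \left(\frac{3}{2} + 200 - 6400\right) \left(-61\right) = 16 \left(- \frac{12397}{2}\right) \left(-61\right) = \left(-99176\right) \left(-61\right) = 6049736$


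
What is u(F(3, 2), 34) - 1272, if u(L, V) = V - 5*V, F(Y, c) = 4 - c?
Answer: -1408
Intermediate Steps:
u(L, V) = -4*V
u(F(3, 2), 34) - 1272 = -4*34 - 1272 = -136 - 1272 = -1408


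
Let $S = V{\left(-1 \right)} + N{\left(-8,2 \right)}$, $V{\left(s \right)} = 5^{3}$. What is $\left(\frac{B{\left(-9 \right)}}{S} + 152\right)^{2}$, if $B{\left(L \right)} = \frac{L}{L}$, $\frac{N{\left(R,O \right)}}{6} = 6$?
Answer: $\frac{598927729}{25921} \approx 23106.0$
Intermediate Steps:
$N{\left(R,O \right)} = 36$ ($N{\left(R,O \right)} = 6 \cdot 6 = 36$)
$V{\left(s \right)} = 125$
$B{\left(L \right)} = 1$
$S = 161$ ($S = 125 + 36 = 161$)
$\left(\frac{B{\left(-9 \right)}}{S} + 152\right)^{2} = \left(1 \cdot \frac{1}{161} + 152\right)^{2} = \left(\frac{1}{161} + 152\right)^{2} = \left(\frac{24473}{161}\right)^{2} = \frac{598927729}{25921}$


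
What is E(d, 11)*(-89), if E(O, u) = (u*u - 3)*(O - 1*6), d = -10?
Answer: 168032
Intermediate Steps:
E(O, u) = (-6 + O)*(-3 + u²) (E(O, u) = (u² - 3)*(O - 6) = (-3 + u²)*(-6 + O) = (-6 + O)*(-3 + u²))
E(d, 11)*(-89) = (18 - 6*11² - 3*(-10) - 10*11²)*(-89) = (18 - 6*121 + 30 - 10*121)*(-89) = (18 - 726 + 30 - 1210)*(-89) = -1888*(-89) = 168032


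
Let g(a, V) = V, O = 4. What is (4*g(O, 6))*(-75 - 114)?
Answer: -4536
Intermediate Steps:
(4*g(O, 6))*(-75 - 114) = (4*6)*(-75 - 114) = 24*(-189) = -4536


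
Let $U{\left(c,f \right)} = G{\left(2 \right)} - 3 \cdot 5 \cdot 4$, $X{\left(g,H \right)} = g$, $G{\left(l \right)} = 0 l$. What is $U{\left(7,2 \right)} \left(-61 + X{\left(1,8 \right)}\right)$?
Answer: $3600$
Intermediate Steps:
$G{\left(l \right)} = 0$
$U{\left(c,f \right)} = -60$ ($U{\left(c,f \right)} = 0 - 3 \cdot 5 \cdot 4 = 0 - 15 \cdot 4 = 0 - 60 = -60$)
$U{\left(7,2 \right)} \left(-61 + X{\left(1,8 \right)}\right) = - 60 \left(-61 + 1\right) = \left(-60\right) \left(-60\right) = 3600$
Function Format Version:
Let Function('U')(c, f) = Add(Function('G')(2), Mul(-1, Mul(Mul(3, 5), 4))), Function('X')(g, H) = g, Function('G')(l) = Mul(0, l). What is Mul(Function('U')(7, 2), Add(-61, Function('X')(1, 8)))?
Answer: 3600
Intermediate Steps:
Function('G')(l) = 0
Function('U')(c, f) = -60 (Function('U')(c, f) = Add(0, Mul(-1, Mul(Mul(3, 5), 4))) = Add(0, Mul(-1, Mul(15, 4))) = Add(0, Mul(-1, 60)) = Add(0, -60) = -60)
Mul(Function('U')(7, 2), Add(-61, Function('X')(1, 8))) = Mul(-60, Add(-61, 1)) = Mul(-60, -60) = 3600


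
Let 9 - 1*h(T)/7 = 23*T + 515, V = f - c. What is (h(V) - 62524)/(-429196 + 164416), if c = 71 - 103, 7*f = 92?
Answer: 36667/132390 ≈ 0.27696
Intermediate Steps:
f = 92/7 (f = (⅐)*92 = 92/7 ≈ 13.143)
c = -32
V = 316/7 (V = 92/7 - 1*(-32) = 92/7 + 32 = 316/7 ≈ 45.143)
h(T) = -3542 - 161*T (h(T) = 63 - 7*(23*T + 515) = 63 - 7*(515 + 23*T) = 63 + (-3605 - 161*T) = -3542 - 161*T)
(h(V) - 62524)/(-429196 + 164416) = ((-3542 - 161*316/7) - 62524)/(-429196 + 164416) = ((-3542 - 7268) - 62524)/(-264780) = (-10810 - 62524)*(-1/264780) = -73334*(-1/264780) = 36667/132390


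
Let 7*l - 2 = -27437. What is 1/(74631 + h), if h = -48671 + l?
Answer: 7/154285 ≈ 4.5371e-5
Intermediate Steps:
l = -27435/7 (l = 2/7 + (⅐)*(-27437) = 2/7 - 27437/7 = -27435/7 ≈ -3919.3)
h = -368132/7 (h = -48671 - 27435/7 = -368132/7 ≈ -52590.)
1/(74631 + h) = 1/(74631 - 368132/7) = 1/(154285/7) = 7/154285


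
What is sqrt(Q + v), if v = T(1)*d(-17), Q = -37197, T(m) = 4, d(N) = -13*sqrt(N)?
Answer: sqrt(-37197 - 52*I*sqrt(17)) ≈ 0.5558 - 192.87*I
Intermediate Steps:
v = -52*I*sqrt(17) (v = 4*(-13*I*sqrt(17)) = -52*I*sqrt(17) ≈ -214.4*I)
sqrt(Q + v) = sqrt(-37197 - 52*I*sqrt(17))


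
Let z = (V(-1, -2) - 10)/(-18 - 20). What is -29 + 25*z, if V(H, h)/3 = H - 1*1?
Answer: -351/19 ≈ -18.474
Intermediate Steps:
V(H, h) = -3 + 3*H (V(H, h) = 3*(H - 1*1) = 3*(H - 1) = 3*(-1 + H) = -3 + 3*H)
z = 8/19 (z = ((-3 + 3*(-1)) - 10)/(-18 - 20) = ((-3 - 3) - 10)/(-38) = (-6 - 10)*(-1/38) = -16*(-1/38) = 8/19 ≈ 0.42105)
-29 + 25*z = -29 + 25*(8/19) = -29 + 200/19 = -351/19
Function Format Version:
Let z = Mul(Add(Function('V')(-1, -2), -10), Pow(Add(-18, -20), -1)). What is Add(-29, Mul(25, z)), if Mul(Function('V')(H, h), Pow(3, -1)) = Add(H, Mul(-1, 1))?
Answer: Rational(-351, 19) ≈ -18.474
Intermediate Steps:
Function('V')(H, h) = Add(-3, Mul(3, H)) (Function('V')(H, h) = Mul(3, Add(H, Mul(-1, 1))) = Mul(3, Add(H, -1)) = Mul(3, Add(-1, H)) = Add(-3, Mul(3, H)))
z = Rational(8, 19) (z = Mul(Add(Add(-3, Mul(3, -1)), -10), Pow(Add(-18, -20), -1)) = Mul(Add(Add(-3, -3), -10), Pow(-38, -1)) = Mul(Add(-6, -10), Rational(-1, 38)) = Mul(-16, Rational(-1, 38)) = Rational(8, 19) ≈ 0.42105)
Add(-29, Mul(25, z)) = Add(-29, Mul(25, Rational(8, 19))) = Add(-29, Rational(200, 19)) = Rational(-351, 19)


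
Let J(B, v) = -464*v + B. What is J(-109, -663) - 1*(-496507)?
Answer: 804030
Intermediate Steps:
J(B, v) = B - 464*v
J(-109, -663) - 1*(-496507) = (-109 - 464*(-663)) - 1*(-496507) = (-109 + 307632) + 496507 = 307523 + 496507 = 804030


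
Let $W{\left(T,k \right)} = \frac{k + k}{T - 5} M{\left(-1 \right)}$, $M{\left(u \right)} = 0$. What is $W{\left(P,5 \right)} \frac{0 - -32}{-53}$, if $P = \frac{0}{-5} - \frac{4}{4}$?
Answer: $0$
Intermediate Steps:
$P = -1$ ($P = 0 \left(- \frac{1}{5}\right) - 1 = 0 - 1 = -1$)
$W{\left(T,k \right)} = 0$ ($W{\left(T,k \right)} = \frac{k + k}{T - 5} \cdot 0 = \frac{2 k}{-5 + T} 0 = 0$)
$W{\left(P,5 \right)} \frac{0 - -32}{-53} = 0 \frac{0 - -32}{-53} = 0 \left(0 + 32\right) \left(- \frac{1}{53}\right) = 0 \cdot 32 \left(- \frac{1}{53}\right) = 0 \left(- \frac{32}{53}\right) = 0$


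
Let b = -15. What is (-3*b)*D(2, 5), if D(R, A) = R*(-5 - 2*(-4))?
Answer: 270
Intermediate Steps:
D(R, A) = 3*R (D(R, A) = R*(-5 + 8) = R*3 = 3*R)
(-3*b)*D(2, 5) = (-3*(-15))*(3*2) = 45*6 = 270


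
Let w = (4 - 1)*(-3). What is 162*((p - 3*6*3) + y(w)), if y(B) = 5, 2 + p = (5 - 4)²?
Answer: -8100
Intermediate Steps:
w = -9 (w = 3*(-3) = -9)
p = -1 (p = -2 + (5 - 4)² = -2 + 1² = -2 + 1 = -1)
162*((p - 3*6*3) + y(w)) = 162*((-1 - 3*6*3) + 5) = 162*((-1 - 18*3) + 5) = 162*((-1 - 54) + 5) = 162*(-55 + 5) = 162*(-50) = -8100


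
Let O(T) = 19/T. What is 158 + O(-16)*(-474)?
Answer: 5767/8 ≈ 720.88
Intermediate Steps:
158 + O(-16)*(-474) = 158 + (19/(-16))*(-474) = 158 + (19*(-1/16))*(-474) = 158 - 19/16*(-474) = 158 + 4503/8 = 5767/8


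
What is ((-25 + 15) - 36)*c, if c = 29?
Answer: -1334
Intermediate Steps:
((-25 + 15) - 36)*c = ((-25 + 15) - 36)*29 = (-10 - 36)*29 = -46*29 = -1334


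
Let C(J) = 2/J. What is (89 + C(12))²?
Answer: 286225/36 ≈ 7950.7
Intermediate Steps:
(89 + C(12))² = (89 + 2/12)² = (89 + 2*(1/12))² = (89 + ⅙)² = (535/6)² = 286225/36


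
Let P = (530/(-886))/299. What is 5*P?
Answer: -1325/132457 ≈ -0.010003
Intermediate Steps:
P = -265/132457 (P = (530*(-1/886))*(1/299) = -265/443*1/299 = -265/132457 ≈ -0.0020006)
5*P = 5*(-265/132457) = -1325/132457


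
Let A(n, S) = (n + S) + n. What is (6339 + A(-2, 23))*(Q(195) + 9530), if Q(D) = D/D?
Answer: 60598098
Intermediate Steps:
Q(D) = 1
A(n, S) = S + 2*n (A(n, S) = (S + n) + n = S + 2*n)
(6339 + A(-2, 23))*(Q(195) + 9530) = (6339 + (23 + 2*(-2)))*(1 + 9530) = (6339 + (23 - 4))*9531 = (6339 + 19)*9531 = 6358*9531 = 60598098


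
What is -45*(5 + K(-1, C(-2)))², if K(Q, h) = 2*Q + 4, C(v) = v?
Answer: -2205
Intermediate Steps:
K(Q, h) = 4 + 2*Q
-45*(5 + K(-1, C(-2)))² = -45*(5 + (4 + 2*(-1)))² = -45*(5 + (4 - 2))² = -45*(5 + 2)² = -45*7² = -45*49 = -2205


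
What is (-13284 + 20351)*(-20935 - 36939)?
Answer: -408995558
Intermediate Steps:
(-13284 + 20351)*(-20935 - 36939) = 7067*(-57874) = -408995558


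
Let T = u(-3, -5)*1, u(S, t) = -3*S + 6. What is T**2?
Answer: 225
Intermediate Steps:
u(S, t) = 6 - 3*S
T = 15 (T = (6 - 3*(-3))*1 = (6 + 9)*1 = 15*1 = 15)
T**2 = 15**2 = 225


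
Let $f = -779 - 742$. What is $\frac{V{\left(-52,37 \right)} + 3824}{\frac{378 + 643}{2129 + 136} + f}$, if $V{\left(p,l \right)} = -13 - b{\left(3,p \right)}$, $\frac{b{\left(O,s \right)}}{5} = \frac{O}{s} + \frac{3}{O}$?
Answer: $- \frac{448304655}{179090288} \approx -2.5032$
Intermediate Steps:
$b{\left(O,s \right)} = \frac{15}{O} + \frac{5 O}{s}$ ($b{\left(O,s \right)} = 5 \left(\frac{O}{s} + \frac{3}{O}\right) = 5 \left(\frac{3}{O} + \frac{O}{s}\right) = \frac{15}{O} + \frac{5 O}{s}$)
$V{\left(p,l \right)} = -18 - \frac{15}{p}$ ($V{\left(p,l \right)} = -13 - \left(\frac{15}{3} + 5 \cdot 3 \frac{1}{p}\right) = -13 - \left(15 \cdot \frac{1}{3} + \frac{15}{p}\right) = -13 - \left(5 + \frac{15}{p}\right) = -18 - \frac{15}{p}$)
$f = -1521$
$\frac{V{\left(-52,37 \right)} + 3824}{\frac{378 + 643}{2129 + 136} + f} = \frac{\left(-18 - \frac{15}{-52}\right) + 3824}{\frac{378 + 643}{2129 + 136} - 1521} = \frac{\left(-18 - - \frac{15}{52}\right) + 3824}{\frac{1021}{2265} - 1521} = \frac{\left(-18 + \frac{15}{52}\right) + 3824}{1021 \cdot \frac{1}{2265} - 1521} = \frac{- \frac{921}{52} + 3824}{\frac{1021}{2265} - 1521} = \frac{197927}{52 \left(- \frac{3444044}{2265}\right)} = \frac{197927}{52} \left(- \frac{2265}{3444044}\right) = - \frac{448304655}{179090288}$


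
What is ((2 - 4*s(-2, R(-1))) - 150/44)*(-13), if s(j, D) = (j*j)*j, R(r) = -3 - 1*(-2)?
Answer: -8749/22 ≈ -397.68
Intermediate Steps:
R(r) = -1 (R(r) = -3 + 2 = -1)
s(j, D) = j³ (s(j, D) = j²*j = j³)
((2 - 4*s(-2, R(-1))) - 150/44)*(-13) = ((2 - 4*(-2)³) - 150/44)*(-13) = ((2 - 4*(-8)) - 150*1/44)*(-13) = ((2 + 32) - 75/22)*(-13) = (34 - 75/22)*(-13) = (673/22)*(-13) = -8749/22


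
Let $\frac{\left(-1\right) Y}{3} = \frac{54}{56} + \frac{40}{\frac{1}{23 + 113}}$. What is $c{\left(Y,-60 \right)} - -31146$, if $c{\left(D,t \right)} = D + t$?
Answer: $\frac{413367}{28} \approx 14763.0$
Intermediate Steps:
$Y = - \frac{457041}{28}$ ($Y = - 3 \left(\frac{54}{56} + \frac{40}{\frac{1}{23 + 113}}\right) = - 3 \left(54 \cdot \frac{1}{56} + \frac{40}{\frac{1}{136}}\right) = - 3 \left(\frac{27}{28} + 40 \frac{1}{\frac{1}{136}}\right) = - 3 \left(\frac{27}{28} + 40 \cdot 136\right) = - 3 \left(\frac{27}{28} + 5440\right) = \left(-3\right) \frac{152347}{28} = - \frac{457041}{28} \approx -16323.0$)
$c{\left(Y,-60 \right)} - -31146 = \left(- \frac{457041}{28} - 60\right) - -31146 = - \frac{458721}{28} + 31146 = \frac{413367}{28}$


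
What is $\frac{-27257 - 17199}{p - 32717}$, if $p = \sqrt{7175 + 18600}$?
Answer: $\frac{727233476}{535188157} + \frac{111140 \sqrt{1031}}{535188157} \approx 1.3655$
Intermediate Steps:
$p = 5 \sqrt{1031}$ ($p = \sqrt{25775} = 5 \sqrt{1031} \approx 160.55$)
$\frac{-27257 - 17199}{p - 32717} = \frac{-27257 - 17199}{5 \sqrt{1031} - 32717} = - \frac{44456}{-32717 + 5 \sqrt{1031}}$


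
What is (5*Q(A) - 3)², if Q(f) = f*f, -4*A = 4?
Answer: 4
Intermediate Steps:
A = -1 (A = -¼*4 = -1)
Q(f) = f²
(5*Q(A) - 3)² = (5*(-1)² - 3)² = (5*1 - 3)² = (5 - 3)² = 2² = 4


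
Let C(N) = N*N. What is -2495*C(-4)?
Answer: -39920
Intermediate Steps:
C(N) = N²
-2495*C(-4) = -2495*(-4)² = -2495*16 = -39920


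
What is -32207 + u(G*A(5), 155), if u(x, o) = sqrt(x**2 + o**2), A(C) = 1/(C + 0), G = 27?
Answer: -32207 + sqrt(601354)/5 ≈ -32052.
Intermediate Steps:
A(C) = 1/C
u(x, o) = sqrt(o**2 + x**2)
-32207 + u(G*A(5), 155) = -32207 + sqrt(155**2 + (27/5)**2) = -32207 + sqrt(24025 + (27*(1/5))**2) = -32207 + sqrt(24025 + (27/5)**2) = -32207 + sqrt(24025 + 729/25) = -32207 + sqrt(601354/25) = -32207 + sqrt(601354)/5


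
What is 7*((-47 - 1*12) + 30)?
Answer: -203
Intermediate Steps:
7*((-47 - 1*12) + 30) = 7*((-47 - 12) + 30) = 7*(-59 + 30) = 7*(-29) = -203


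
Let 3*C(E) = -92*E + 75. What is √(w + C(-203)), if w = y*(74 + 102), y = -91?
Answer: I*√87891/3 ≈ 98.821*I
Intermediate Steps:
C(E) = 25 - 92*E/3 (C(E) = (-92*E + 75)/3 = (75 - 92*E)/3 = 25 - 92*E/3)
w = -16016 (w = -91*(74 + 102) = -91*176 = -16016)
√(w + C(-203)) = √(-16016 + (25 - 92/3*(-203))) = √(-16016 + (25 + 18676/3)) = √(-16016 + 18751/3) = √(-29297/3) = I*√87891/3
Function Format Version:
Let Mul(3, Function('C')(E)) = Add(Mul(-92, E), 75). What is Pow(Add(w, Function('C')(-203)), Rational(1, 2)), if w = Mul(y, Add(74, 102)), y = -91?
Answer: Mul(Rational(1, 3), I, Pow(87891, Rational(1, 2))) ≈ Mul(98.821, I)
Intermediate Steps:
Function('C')(E) = Add(25, Mul(Rational(-92, 3), E)) (Function('C')(E) = Mul(Rational(1, 3), Add(Mul(-92, E), 75)) = Mul(Rational(1, 3), Add(75, Mul(-92, E))) = Add(25, Mul(Rational(-92, 3), E)))
w = -16016 (w = Mul(-91, Add(74, 102)) = Mul(-91, 176) = -16016)
Pow(Add(w, Function('C')(-203)), Rational(1, 2)) = Pow(Add(-16016, Add(25, Mul(Rational(-92, 3), -203))), Rational(1, 2)) = Pow(Add(-16016, Add(25, Rational(18676, 3))), Rational(1, 2)) = Pow(Add(-16016, Rational(18751, 3)), Rational(1, 2)) = Pow(Rational(-29297, 3), Rational(1, 2)) = Mul(Rational(1, 3), I, Pow(87891, Rational(1, 2)))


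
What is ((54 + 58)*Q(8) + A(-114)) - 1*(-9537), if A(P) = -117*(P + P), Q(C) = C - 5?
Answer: 36549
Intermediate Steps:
Q(C) = -5 + C
A(P) = -234*P
((54 + 58)*Q(8) + A(-114)) - 1*(-9537) = ((54 + 58)*(-5 + 8) - 234*(-114)) - 1*(-9537) = (112*3 + 26676) + 9537 = (336 + 26676) + 9537 = 27012 + 9537 = 36549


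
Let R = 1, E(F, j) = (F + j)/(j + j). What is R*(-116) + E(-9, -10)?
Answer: -2301/20 ≈ -115.05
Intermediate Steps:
E(F, j) = (F + j)/(2*j) (E(F, j) = (F + j)/((2*j)) = (F + j)*(1/(2*j)) = (F + j)/(2*j))
R*(-116) + E(-9, -10) = 1*(-116) + (1/2)*(-9 - 10)/(-10) = -116 + (1/2)*(-1/10)*(-19) = -116 + 19/20 = -2301/20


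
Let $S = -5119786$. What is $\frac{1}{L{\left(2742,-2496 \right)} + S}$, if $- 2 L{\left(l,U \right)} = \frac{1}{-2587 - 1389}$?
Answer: $- \frac{7952}{40712538271} \approx -1.9532 \cdot 10^{-7}$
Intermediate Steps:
$L{\left(l,U \right)} = \frac{1}{7952}$ ($L{\left(l,U \right)} = - \frac{1}{2 \left(-2587 - 1389\right)} = - \frac{1}{2 \left(-3976\right)} = \left(- \frac{1}{2}\right) \left(- \frac{1}{3976}\right) = \frac{1}{7952}$)
$\frac{1}{L{\left(2742,-2496 \right)} + S} = \frac{1}{\frac{1}{7952} - 5119786} = \frac{1}{- \frac{40712538271}{7952}} = - \frac{7952}{40712538271}$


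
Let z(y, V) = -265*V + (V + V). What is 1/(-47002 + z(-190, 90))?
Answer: -1/70672 ≈ -1.4150e-5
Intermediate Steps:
z(y, V) = -263*V (z(y, V) = -265*V + 2*V = -263*V)
1/(-47002 + z(-190, 90)) = 1/(-47002 - 263*90) = 1/(-47002 - 23670) = 1/(-70672) = -1/70672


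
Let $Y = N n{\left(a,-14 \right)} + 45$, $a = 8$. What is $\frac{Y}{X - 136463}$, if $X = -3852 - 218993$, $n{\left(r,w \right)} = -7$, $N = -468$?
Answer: $- \frac{3321}{359308} \approx -0.0092428$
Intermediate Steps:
$X = -222845$ ($X = -3852 - 218993 = -222845$)
$Y = 3321$ ($Y = \left(-468\right) \left(-7\right) + 45 = 3276 + 45 = 3321$)
$\frac{Y}{X - 136463} = \frac{3321}{-222845 - 136463} = \frac{3321}{-359308} = 3321 \left(- \frac{1}{359308}\right) = - \frac{3321}{359308}$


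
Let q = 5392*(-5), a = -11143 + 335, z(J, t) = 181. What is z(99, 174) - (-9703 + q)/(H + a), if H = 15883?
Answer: 955238/5075 ≈ 188.22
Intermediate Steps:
a = -10808
q = -26960
z(99, 174) - (-9703 + q)/(H + a) = 181 - (-9703 - 26960)/(15883 - 10808) = 181 - (-36663)/5075 = 181 - 1*(-36663/5075) = 181 + 36663/5075 = 955238/5075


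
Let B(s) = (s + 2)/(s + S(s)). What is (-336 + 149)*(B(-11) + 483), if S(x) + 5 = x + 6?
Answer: -632808/7 ≈ -90401.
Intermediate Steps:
S(x) = 1 + x (S(x) = -5 + (x + 6) = -5 + (6 + x) = 1 + x)
B(s) = (2 + s)/(1 + 2*s) (B(s) = (s + 2)/(s + (1 + s)) = (2 + s)/(1 + 2*s))
(-336 + 149)*(B(-11) + 483) = (-336 + 149)*((2 - 11)/(1 + 2*(-11)) + 483) = -187*(-9/(1 - 22) + 483) = -187*(-9/(-21) + 483) = -187*(-1/21*(-9) + 483) = -187*(3/7 + 483) = -187*3384/7 = -632808/7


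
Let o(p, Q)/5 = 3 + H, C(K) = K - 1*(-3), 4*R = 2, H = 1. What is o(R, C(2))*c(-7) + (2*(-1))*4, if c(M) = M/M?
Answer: 12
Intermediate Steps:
R = ½ (R = (¼)*2 = ½ ≈ 0.50000)
C(K) = 3 + K (C(K) = K + 3 = 3 + K)
c(M) = 1
o(p, Q) = 20 (o(p, Q) = 5*(3 + 1) = 5*4 = 20)
o(R, C(2))*c(-7) + (2*(-1))*4 = 20*1 + (2*(-1))*4 = 20 - 2*4 = 20 - 8 = 12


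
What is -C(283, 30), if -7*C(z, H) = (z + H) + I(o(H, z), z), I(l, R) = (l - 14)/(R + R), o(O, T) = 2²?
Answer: 88574/1981 ≈ 44.712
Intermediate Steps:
o(O, T) = 4
I(l, R) = (-14 + l)/(2*R) (I(l, R) = (-14 + l)/((2*R)) = (-14 + l)*(1/(2*R)) = (-14 + l)/(2*R))
C(z, H) = -H/7 - z/7 + 5/(7*z) (C(z, H) = -((z + H) + (-14 + 4)/(2*z))/7 = -((H + z) + (½)*(-10)/z)/7 = -((H + z) - 5/z)/7 = -(H + z - 5/z)/7 = -H/7 - z/7 + 5/(7*z))
-C(283, 30) = -(5 - 1*283*(30 + 283))/(7*283) = -(5 - 1*283*313)/(7*283) = -(5 - 88579)/(7*283) = -(-88574)/(7*283) = -1*(-88574/1981) = 88574/1981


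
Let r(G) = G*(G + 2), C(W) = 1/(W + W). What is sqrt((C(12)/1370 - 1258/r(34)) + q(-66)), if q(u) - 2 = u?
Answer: I*sqrt(4393820845)/8220 ≈ 8.064*I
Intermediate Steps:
C(W) = 1/(2*W)
r(G) = G*(2 + G)
q(u) = 2 + u
sqrt((C(12)/1370 - 1258/r(34)) + q(-66)) = sqrt((((1/2)/12)/1370 - 1258*1/(34*(2 + 34))) + (2 - 66)) = sqrt((((1/2)*(1/12))*(1/1370) - 1258/(34*36)) - 64) = sqrt(((1/24)*(1/1370) - 1258/1224) - 64) = sqrt((1/32880 - 1258*1/1224) - 64) = sqrt((1/32880 - 37/36) - 64) = sqrt(-101377/98640 - 64) = sqrt(-6414337/98640) = I*sqrt(4393820845)/8220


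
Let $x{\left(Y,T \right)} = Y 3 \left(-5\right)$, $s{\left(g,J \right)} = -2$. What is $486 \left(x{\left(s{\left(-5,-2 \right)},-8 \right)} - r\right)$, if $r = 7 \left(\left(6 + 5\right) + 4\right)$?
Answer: $-36450$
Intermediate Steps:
$r = 105$ ($r = 7 \left(11 + 4\right) = 7 \cdot 15 = 105$)
$x{\left(Y,T \right)} = - 15 Y$ ($x{\left(Y,T \right)} = 3 Y \left(-5\right) = - 15 Y$)
$486 \left(x{\left(s{\left(-5,-2 \right)},-8 \right)} - r\right) = 486 \left(\left(-15\right) \left(-2\right) - 105\right) = 486 \left(30 - 105\right) = 486 \left(-75\right) = -36450$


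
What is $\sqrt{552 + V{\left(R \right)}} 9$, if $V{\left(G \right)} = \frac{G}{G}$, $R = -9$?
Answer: $9 \sqrt{553} \approx 211.64$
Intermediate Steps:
$V{\left(G \right)} = 1$
$\sqrt{552 + V{\left(R \right)}} 9 = \sqrt{552 + 1} \cdot 9 = \sqrt{553} \cdot 9 = 9 \sqrt{553}$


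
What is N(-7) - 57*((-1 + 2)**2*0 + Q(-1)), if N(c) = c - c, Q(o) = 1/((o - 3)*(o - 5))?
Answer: -19/8 ≈ -2.3750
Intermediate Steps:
Q(o) = 1/((-5 + o)*(-3 + o)) (Q(o) = 1/((-3 + o)*(-5 + o)) = 1/((-5 + o)*(-3 + o)))
N(c) = 0
N(-7) - 57*((-1 + 2)**2*0 + Q(-1)) = 0 - 57*((-1 + 2)**2*0 + 1/(15 + (-1)**2 - 8*(-1))) = 0 - 57*(1**2*0 + 1/(15 + 1 + 8)) = 0 - 57*(1*0 + 1/24) = 0 - 57*(0 + 1/24) = 0 - 57*1/24 = 0 - 19/8 = -19/8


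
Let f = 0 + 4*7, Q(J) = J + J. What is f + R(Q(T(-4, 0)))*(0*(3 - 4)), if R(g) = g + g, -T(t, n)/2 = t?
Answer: 28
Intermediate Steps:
T(t, n) = -2*t
Q(J) = 2*J
f = 28 (f = 0 + 28 = 28)
R(g) = 2*g
f + R(Q(T(-4, 0)))*(0*(3 - 4)) = 28 + (2*(2*(-2*(-4))))*(0*(3 - 4)) = 28 + (2*(2*8))*(0*(-1)) = 28 + (2*16)*0 = 28 + 32*0 = 28 + 0 = 28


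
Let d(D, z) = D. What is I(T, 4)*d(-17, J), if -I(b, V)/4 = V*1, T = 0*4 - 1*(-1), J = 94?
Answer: 272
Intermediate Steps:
T = 1 (T = 0 + 1 = 1)
I(b, V) = -4*V
I(T, 4)*d(-17, J) = -4*4*(-17) = -16*(-17) = 272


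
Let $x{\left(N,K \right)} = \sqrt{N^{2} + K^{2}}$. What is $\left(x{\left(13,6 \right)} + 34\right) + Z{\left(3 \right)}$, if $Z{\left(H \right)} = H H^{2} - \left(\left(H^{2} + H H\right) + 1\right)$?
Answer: $42 + \sqrt{205} \approx 56.318$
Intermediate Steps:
$Z{\left(H \right)} = -1 + H^{3} - 2 H^{2}$ ($Z{\left(H \right)} = H^{3} - \left(\left(H^{2} + H^{2}\right) + 1\right) = H^{3} - \left(2 H^{2} + 1\right) = H^{3} - \left(1 + 2 H^{2}\right) = -1 + H^{3} - 2 H^{2}$)
$x{\left(N,K \right)} = \sqrt{K^{2} + N^{2}}$
$\left(x{\left(13,6 \right)} + 34\right) + Z{\left(3 \right)} = \left(\sqrt{6^{2} + 13^{2}} + 34\right) - \left(1 - 27 + 18\right) = \left(\sqrt{36 + 169} + 34\right) - -8 = \left(\sqrt{205} + 34\right) - -8 = \left(34 + \sqrt{205}\right) + 8 = 42 + \sqrt{205}$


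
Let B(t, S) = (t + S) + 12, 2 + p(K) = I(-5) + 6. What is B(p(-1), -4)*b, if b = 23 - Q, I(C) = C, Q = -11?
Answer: 238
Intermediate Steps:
b = 34 (b = 23 - 1*(-11) = 23 + 11 = 34)
p(K) = -1 (p(K) = -2 + (-5 + 6) = -2 + 1 = -1)
B(t, S) = 12 + S + t (B(t, S) = (S + t) + 12 = 12 + S + t)
B(p(-1), -4)*b = (12 - 4 - 1)*34 = 7*34 = 238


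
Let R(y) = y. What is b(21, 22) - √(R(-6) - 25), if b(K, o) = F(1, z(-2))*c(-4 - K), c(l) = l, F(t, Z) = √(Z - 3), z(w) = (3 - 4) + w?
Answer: I*(-√31 - 25*√6) ≈ -66.805*I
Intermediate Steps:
z(w) = -1 + w
F(t, Z) = √(-3 + Z)
b(K, o) = I*√6*(-4 - K) (b(K, o) = √(-3 + (-1 - 2))*(-4 - K) = √(-3 - 3)*(-4 - K) = √(-6)*(-4 - K) = (I*√6)*(-4 - K) = I*√6*(-4 - K))
b(21, 22) - √(R(-6) - 25) = I*√6*(-4 - 1*21) - √(-6 - 25) = I*√6*(-4 - 21) - √(-31) = I*√6*(-25) - I*√31 = -25*I*√6 - I*√31 = -I*√31 - 25*I*√6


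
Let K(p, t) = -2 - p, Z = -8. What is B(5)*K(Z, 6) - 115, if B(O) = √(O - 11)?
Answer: -115 + 6*I*√6 ≈ -115.0 + 14.697*I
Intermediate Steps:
B(O) = √(-11 + O)
B(5)*K(Z, 6) - 115 = √(-11 + 5)*(-2 - 1*(-8)) - 115 = √(-6)*(-2 + 8) - 115 = (I*√6)*6 - 115 = 6*I*√6 - 115 = -115 + 6*I*√6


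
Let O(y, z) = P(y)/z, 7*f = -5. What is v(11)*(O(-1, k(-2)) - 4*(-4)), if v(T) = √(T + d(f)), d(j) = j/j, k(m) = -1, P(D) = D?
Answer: 34*√3 ≈ 58.890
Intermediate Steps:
f = -5/7 (f = (⅐)*(-5) = -5/7 ≈ -0.71429)
d(j) = 1
O(y, z) = y/z
v(T) = √(1 + T) (v(T) = √(T + 1) = √(1 + T))
v(11)*(O(-1, k(-2)) - 4*(-4)) = √(1 + 11)*(-1/(-1) - 4*(-4)) = √12*(-1*(-1) + 16) = (2*√3)*(1 + 16) = (2*√3)*17 = 34*√3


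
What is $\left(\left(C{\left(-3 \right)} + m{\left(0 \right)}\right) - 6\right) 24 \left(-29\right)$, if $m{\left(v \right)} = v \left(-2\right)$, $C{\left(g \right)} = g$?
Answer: $6264$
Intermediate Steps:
$m{\left(v \right)} = - 2 v$
$\left(\left(C{\left(-3 \right)} + m{\left(0 \right)}\right) - 6\right) 24 \left(-29\right) = \left(\left(-3 - 0\right) - 6\right) 24 \left(-29\right) = \left(\left(-3 + 0\right) - 6\right) 24 \left(-29\right) = \left(-3 - 6\right) 24 \left(-29\right) = \left(-9\right) 24 \left(-29\right) = \left(-216\right) \left(-29\right) = 6264$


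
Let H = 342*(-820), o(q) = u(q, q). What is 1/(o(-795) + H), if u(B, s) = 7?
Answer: -1/280433 ≈ -3.5659e-6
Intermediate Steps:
o(q) = 7
H = -280440
1/(o(-795) + H) = 1/(7 - 280440) = 1/(-280433) = -1/280433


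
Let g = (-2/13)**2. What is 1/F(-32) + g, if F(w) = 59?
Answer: 405/9971 ≈ 0.040618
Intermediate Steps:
g = 4/169 (g = (-2*1/13)**2 = (-2/13)**2 = 4/169 ≈ 0.023669)
1/F(-32) + g = 1/59 + 4/169 = 405/9971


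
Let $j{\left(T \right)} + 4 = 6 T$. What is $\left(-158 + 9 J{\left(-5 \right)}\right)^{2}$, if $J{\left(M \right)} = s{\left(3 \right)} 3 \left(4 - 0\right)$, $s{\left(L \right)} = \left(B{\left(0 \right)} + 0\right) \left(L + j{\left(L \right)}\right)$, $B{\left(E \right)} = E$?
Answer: $24964$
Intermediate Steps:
$j{\left(T \right)} = -4 + 6 T$
$s{\left(L \right)} = 0$ ($s{\left(L \right)} = \left(0 + 0\right) \left(L + \left(-4 + 6 L\right)\right) = 0 \left(-4 + 7 L\right) = 0$)
$J{\left(M \right)} = 0$ ($J{\left(M \right)} = 0 \cdot 3 \left(4 - 0\right) = 0 \left(4 + 0\right) = 0 \cdot 4 = 0$)
$\left(-158 + 9 J{\left(-5 \right)}\right)^{2} = \left(-158 + 9 \cdot 0\right)^{2} = \left(-158 + 0\right)^{2} = \left(-158\right)^{2} = 24964$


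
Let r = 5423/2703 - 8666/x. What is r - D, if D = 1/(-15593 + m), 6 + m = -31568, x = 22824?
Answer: 46404772945/28528299612 ≈ 1.6266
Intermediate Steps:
r = 983827/604836 (r = 5423/2703 - 8666/22824 = 5423*(1/2703) - 8666*1/22824 = 319/159 - 4333/11412 = 983827/604836 ≈ 1.6266)
m = -31574 (m = -6 - 31568 = -31574)
D = -1/47167 (D = 1/(-15593 - 31574) = 1/(-47167) = -1/47167 ≈ -2.1201e-5)
r - D = 983827/604836 - 1*(-1/47167) = 983827/604836 + 1/47167 = 46404772945/28528299612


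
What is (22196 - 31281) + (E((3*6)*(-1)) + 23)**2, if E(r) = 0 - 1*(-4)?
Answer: -8356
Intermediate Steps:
E(r) = 4 (E(r) = 0 + 4 = 4)
(22196 - 31281) + (E((3*6)*(-1)) + 23)**2 = (22196 - 31281) + (4 + 23)**2 = -9085 + 27**2 = -9085 + 729 = -8356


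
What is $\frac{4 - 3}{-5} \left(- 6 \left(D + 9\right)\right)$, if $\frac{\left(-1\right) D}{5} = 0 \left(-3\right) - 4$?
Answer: $\frac{174}{5} \approx 34.8$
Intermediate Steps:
$D = 20$ ($D = - 5 \left(0 \left(-3\right) - 4\right) = - 5 \left(0 - 4\right) = \left(-5\right) \left(-4\right) = 20$)
$\frac{4 - 3}{-5} \left(- 6 \left(D + 9\right)\right) = \frac{4 - 3}{-5} \left(- 6 \left(20 + 9\right)\right) = \left(- \frac{1}{5}\right) 1 \left(\left(-6\right) 29\right) = \left(- \frac{1}{5}\right) \left(-174\right) = \frac{174}{5}$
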